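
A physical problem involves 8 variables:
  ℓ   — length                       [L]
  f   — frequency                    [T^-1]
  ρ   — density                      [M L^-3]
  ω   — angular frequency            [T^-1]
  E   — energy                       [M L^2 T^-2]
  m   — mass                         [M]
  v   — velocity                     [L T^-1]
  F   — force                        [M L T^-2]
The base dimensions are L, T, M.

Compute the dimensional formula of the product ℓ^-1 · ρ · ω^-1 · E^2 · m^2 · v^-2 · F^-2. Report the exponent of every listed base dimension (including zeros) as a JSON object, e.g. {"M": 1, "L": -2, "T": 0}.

{"L": -4, "T": 3, "M": 3}

Write exponents as rows L,T,M / cols ℓ,f,ρ,ω,E,m,v,F:
  L: [ 1  0 -3  0  2  0  1  1]
  T: [ 0 -1  0 -1 -2  0 -1 -2]
  M: [ 0  0  1  0  1  1  0  1]
  [L]: (-1)·1+(1)·-3+(-1)·0+(2)·2+(2)·0+(-2)·1+(-2)·1 = -4
  [T]: (-1)·0+(1)·0+(-1)·-1+(2)·-2+(2)·0+(-2)·-1+(-2)·-2 = 3
  [M]: (-1)·0+(1)·1+(-1)·0+(2)·1+(2)·1+(-2)·0+(-2)·1 = 3
⇒ L^-4 T^3 M^3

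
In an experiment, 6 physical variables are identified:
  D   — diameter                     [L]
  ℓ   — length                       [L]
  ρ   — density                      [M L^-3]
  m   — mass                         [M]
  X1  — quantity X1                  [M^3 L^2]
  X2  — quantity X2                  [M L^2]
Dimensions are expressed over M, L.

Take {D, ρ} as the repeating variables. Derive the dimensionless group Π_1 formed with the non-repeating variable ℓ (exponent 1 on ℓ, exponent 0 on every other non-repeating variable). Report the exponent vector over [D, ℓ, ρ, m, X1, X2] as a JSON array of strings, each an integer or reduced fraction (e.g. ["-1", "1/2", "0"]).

["-1", "1", "0", "0", "0", "0"]

Write exponents as rows M,L / cols D,ℓ,ρ,m,X1,X2:
  M: [ 0  0  1  1  3  1]
  L: [ 1  1 -3  0  2  2]
Echelon form has 2 nonzero rows (pivots: D,ρ)
Repeat: D,ρ; free: ℓ,m,X1,X2
RREF:
  r0: [   1    1    0    3   11    5]
  r1: [   0    0    1    1    3    1]
Fix exponent of ℓ at 1, m at 0, X1 at 0, X2 at 0; solve each RREF row for its pivot's exponent:
  r0: exp(D) + (1)·1 = 0 ⇒ exp(D) = -1
  r1: exp(ρ) + (0)·1 = 0 ⇒ exp(ρ) = 0
Π_1 = D^-1 · ℓ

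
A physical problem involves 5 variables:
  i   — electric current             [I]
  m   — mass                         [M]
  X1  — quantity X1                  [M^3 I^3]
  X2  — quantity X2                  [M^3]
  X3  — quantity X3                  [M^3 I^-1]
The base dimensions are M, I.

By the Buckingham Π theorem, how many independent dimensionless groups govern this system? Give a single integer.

Write exponents as rows M,I / cols i,m,X1,X2,X3:
  M: [ 0  1  3  3  3]
  I: [ 1  0  3  0 -1]
Echelon form has 2 nonzero rows (pivots: i,m)
Π count = n − r = 5 − 2 = 3

3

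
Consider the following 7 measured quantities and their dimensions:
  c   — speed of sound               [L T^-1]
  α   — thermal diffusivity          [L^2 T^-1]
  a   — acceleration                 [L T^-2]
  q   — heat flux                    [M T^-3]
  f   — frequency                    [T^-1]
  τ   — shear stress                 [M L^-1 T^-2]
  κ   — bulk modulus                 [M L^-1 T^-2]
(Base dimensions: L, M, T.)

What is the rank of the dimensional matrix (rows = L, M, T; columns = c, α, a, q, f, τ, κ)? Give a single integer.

3

Exponent matrix [L,M,T] × [c,α,a,q,f,τ,κ]:
  L: [ 1  2  1  0  0 -1 -1]
  M: [ 0  0  0  1  0  1  1]
  T: [-1 -1 -2 -3 -1 -2 -2]
RREF → pivots at {c,α,q} ⇒ r = 3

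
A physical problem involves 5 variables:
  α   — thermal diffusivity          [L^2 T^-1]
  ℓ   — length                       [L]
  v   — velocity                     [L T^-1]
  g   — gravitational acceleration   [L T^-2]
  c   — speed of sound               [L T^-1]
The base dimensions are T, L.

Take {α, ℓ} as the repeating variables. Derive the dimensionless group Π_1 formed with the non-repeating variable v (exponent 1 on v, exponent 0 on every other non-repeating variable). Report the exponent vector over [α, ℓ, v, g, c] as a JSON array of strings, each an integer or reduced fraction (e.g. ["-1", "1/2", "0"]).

Dimensional matrix (T×L by α×ℓ×v×g×c):
  T: [-1  0 -1 -2 -1]
  L: [ 2  1  1  1  1]
Echelon form has 2 nonzero rows (pivots: α,ℓ)
Pivot set = {α,ℓ}, free = {v,g,c}
RREF:
  r0: [   1    0    1    2    1]
  r1: [   0    1   -1   -3   -1]
Fix exponent of v at 1, g at 0, c at 0; solve each RREF row for its pivot's exponent:
  r0: exp(α) + (1)·1 = 0 ⇒ exp(α) = -1
  r1: exp(ℓ) + (-1)·1 = 0 ⇒ exp(ℓ) = 1
Π_1 = α^-1 · ℓ · v

["-1", "1", "1", "0", "0"]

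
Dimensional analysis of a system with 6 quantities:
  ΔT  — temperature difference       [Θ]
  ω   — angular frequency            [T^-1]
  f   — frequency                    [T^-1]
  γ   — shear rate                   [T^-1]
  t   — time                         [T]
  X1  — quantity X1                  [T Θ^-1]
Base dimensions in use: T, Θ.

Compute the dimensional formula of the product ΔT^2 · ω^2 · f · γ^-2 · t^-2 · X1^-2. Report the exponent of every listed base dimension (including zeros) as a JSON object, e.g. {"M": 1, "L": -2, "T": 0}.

Write exponents as rows T,Θ / cols ΔT,ω,f,γ,t,X1:
  T: [ 0 -1 -1 -1  1  1]
  Θ: [ 1  0  0  0  0 -1]
  [T]: (2)·0+(2)·-1+(1)·-1+(-2)·-1+(-2)·1+(-2)·1 = -5
  [Θ]: (2)·1+(2)·0+(1)·0+(-2)·0+(-2)·0+(-2)·-1 = 4
⇒ T^-5 Θ^4

{"T": -5, "Θ": 4}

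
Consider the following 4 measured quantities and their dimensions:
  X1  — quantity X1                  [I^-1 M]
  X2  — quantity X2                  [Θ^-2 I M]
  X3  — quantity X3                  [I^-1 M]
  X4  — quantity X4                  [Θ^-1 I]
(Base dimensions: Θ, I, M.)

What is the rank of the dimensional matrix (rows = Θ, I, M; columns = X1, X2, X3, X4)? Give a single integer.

Dimensional matrix (Θ×I×M by X1×X2×X3×X4):
  Θ: [ 0 -2  0 -1]
  I: [-1  1 -1  1]
  M: [ 1  1  1  0]
Echelon form has 2 nonzero rows (pivots: X1,X2)

2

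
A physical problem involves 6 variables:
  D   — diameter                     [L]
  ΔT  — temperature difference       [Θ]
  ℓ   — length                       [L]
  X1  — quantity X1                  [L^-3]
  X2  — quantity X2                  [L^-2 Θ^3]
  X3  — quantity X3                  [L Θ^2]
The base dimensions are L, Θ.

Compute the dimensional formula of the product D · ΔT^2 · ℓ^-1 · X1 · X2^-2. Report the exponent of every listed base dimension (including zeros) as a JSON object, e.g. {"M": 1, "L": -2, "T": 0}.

{"L": 1, "Θ": -4}

Exponent matrix [L,Θ] × [D,ΔT,ℓ,X1,X2,X3]:
  L: [ 1  0  1 -3 -2  1]
  Θ: [ 0  1  0  0  3  2]
  [L]: (1)·1+(2)·0+(-1)·1+(1)·-3+(-2)·-2 = 1
  [Θ]: (1)·0+(2)·1+(-1)·0+(1)·0+(-2)·3 = -4
⇒ L Θ^-4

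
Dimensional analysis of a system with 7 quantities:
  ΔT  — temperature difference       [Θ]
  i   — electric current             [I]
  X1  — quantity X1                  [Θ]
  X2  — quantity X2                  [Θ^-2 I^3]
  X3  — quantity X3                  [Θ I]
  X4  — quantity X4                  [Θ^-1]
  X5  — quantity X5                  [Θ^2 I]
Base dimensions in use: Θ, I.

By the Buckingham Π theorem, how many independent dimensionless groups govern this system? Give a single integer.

Dimensional matrix (Θ×I by ΔT×i×X1×X2×X3×X4×X5):
  Θ: [ 1  0  1 -2  1 -1  2]
  I: [ 0  1  0  3  1  0  1]
RREF → pivots at {ΔT,i} ⇒ r = 2
n=7, r=2 ⇒ 5 dimensionless groups

5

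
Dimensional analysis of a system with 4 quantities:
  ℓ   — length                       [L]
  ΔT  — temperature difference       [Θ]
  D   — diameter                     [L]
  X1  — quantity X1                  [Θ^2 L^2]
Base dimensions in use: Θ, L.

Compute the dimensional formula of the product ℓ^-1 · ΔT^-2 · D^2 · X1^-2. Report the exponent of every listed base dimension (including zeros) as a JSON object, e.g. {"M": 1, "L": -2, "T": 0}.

Exponent matrix [Θ,L] × [ℓ,ΔT,D,X1]:
  Θ: [ 0  1  0  2]
  L: [ 1  0  1  2]
  [Θ]: (-1)·0+(-2)·1+(2)·0+(-2)·2 = -6
  [L]: (-1)·1+(-2)·0+(2)·1+(-2)·2 = -3
⇒ Θ^-6 L^-3

{"Θ": -6, "L": -3}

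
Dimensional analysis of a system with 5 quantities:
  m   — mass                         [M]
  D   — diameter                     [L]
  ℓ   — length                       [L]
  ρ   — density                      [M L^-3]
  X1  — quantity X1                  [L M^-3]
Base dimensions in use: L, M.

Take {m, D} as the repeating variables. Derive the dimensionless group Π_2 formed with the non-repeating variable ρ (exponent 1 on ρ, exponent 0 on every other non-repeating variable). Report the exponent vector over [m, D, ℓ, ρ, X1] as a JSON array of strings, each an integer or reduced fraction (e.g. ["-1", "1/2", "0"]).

Exponent matrix [L,M] × [m,D,ℓ,ρ,X1]:
  L: [ 0  1  1 -3  1]
  M: [ 1  0  0  1 -3]
Row reduction gives pivot columns m,D; rank = 2
Repeat: m,D; free: ℓ,ρ,X1
RREF:
  r0: [   1    0    0    1   -3]
  r1: [   0    1    1   -3    1]
Fix exponent of ρ at 1, ℓ at 0, X1 at 0; solve each RREF row for its pivot's exponent:
  r0: exp(m) + (1)·1 = 0 ⇒ exp(m) = -1
  r1: exp(D) + (-3)·1 = 0 ⇒ exp(D) = 3
Π_2 = m^-1 · D^3 · ρ

["-1", "3", "0", "1", "0"]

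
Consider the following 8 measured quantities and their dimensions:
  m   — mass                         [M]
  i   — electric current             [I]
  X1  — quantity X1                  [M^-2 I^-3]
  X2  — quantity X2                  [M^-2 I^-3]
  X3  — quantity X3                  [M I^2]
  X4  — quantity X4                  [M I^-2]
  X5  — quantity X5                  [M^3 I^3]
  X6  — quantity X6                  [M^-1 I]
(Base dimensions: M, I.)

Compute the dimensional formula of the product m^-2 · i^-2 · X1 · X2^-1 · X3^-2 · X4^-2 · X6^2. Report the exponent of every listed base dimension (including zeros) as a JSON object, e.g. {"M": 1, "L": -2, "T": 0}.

Write exponents as rows M,I / cols m,i,X1,X2,X3,X4,X5,X6:
  M: [ 1  0 -2 -2  1  1  3 -1]
  I: [ 0  1 -3 -3  2 -2  3  1]
  [M]: (-2)·1+(-2)·0+(1)·-2+(-1)·-2+(-2)·1+(-2)·1+(2)·-1 = -8
  [I]: (-2)·0+(-2)·1+(1)·-3+(-1)·-3+(-2)·2+(-2)·-2+(2)·1 = 0
⇒ M^-8

{"M": -8, "I": 0}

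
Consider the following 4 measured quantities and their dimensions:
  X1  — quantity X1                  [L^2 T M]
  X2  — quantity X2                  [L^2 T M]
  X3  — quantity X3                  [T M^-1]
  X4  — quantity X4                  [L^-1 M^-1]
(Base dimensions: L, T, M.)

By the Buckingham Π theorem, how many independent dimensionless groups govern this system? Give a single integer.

2

Dimensional matrix (L×T×M by X1×X2×X3×X4):
  L: [ 2  2  0 -1]
  T: [ 1  1  1  0]
  M: [ 1  1 -1 -1]
RREF → pivots at {X1,X3} ⇒ r = 2
Π count = n − r = 4 − 2 = 2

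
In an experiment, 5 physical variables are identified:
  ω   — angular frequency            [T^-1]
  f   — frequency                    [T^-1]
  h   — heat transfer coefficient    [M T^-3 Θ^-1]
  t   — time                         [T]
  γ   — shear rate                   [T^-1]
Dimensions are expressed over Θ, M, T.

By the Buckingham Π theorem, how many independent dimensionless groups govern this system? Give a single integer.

Dimensional matrix (Θ×M×T by ω×f×h×t×γ):
  Θ: [ 0  0 -1  0  0]
  M: [ 0  0  1  0  0]
  T: [-1 -1 -3  1 -1]
Echelon form has 2 nonzero rows (pivots: ω,h)
n=5, r=2 ⇒ 3 dimensionless groups

3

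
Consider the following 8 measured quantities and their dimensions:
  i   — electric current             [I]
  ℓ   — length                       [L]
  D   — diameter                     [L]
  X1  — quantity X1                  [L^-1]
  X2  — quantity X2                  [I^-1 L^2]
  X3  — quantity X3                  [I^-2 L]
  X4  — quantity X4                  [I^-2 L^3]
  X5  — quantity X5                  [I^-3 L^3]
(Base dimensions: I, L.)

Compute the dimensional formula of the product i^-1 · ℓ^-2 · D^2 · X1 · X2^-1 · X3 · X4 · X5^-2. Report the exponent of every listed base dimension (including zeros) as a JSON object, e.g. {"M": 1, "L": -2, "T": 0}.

Dimensional matrix (I×L by i×ℓ×D×X1×X2×X3×X4×X5):
  I: [ 1  0  0  0 -1 -2 -2 -3]
  L: [ 0  1  1 -1  2  1  3  3]
  [I]: (-1)·1+(-2)·0+(2)·0+(1)·0+(-1)·-1+(1)·-2+(1)·-2+(-2)·-3 = 2
  [L]: (-1)·0+(-2)·1+(2)·1+(1)·-1+(-1)·2+(1)·1+(1)·3+(-2)·3 = -5
⇒ I^2 L^-5

{"I": 2, "L": -5}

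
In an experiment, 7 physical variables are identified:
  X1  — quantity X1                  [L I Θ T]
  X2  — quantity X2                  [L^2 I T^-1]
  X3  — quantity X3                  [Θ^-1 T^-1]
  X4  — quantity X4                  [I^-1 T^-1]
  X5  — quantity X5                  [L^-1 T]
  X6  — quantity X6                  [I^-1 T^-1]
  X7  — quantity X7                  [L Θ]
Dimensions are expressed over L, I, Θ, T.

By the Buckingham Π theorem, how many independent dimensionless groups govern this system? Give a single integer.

Write exponents as rows L,I,Θ,T / cols X1,X2,X3,X4,X5,X6,X7:
  L: [ 1  2  0  0 -1  0  1]
  I: [ 1  1  0 -1  0 -1  0]
  Θ: [ 1  0 -1  0  0  0  1]
  T: [ 1 -1 -1 -1  1 -1  0]
RREF → pivots at {X1,X2,X3} ⇒ r = 3
7 vars − rank 3 = 4 Π groups

4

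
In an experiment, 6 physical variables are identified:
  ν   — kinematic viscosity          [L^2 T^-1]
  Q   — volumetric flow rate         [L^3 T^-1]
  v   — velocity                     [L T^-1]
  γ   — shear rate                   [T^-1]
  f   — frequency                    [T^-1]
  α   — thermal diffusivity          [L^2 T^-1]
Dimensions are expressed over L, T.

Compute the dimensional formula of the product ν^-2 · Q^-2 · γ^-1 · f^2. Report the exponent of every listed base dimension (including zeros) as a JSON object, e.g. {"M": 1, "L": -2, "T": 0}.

Dimensional matrix (L×T by ν×Q×v×γ×f×α):
  L: [ 2  3  1  0  0  2]
  T: [-1 -1 -1 -1 -1 -1]
  [L]: (-2)·2+(-2)·3+(-1)·0+(2)·0 = -10
  [T]: (-2)·-1+(-2)·-1+(-1)·-1+(2)·-1 = 3
⇒ L^-10 T^3

{"L": -10, "T": 3}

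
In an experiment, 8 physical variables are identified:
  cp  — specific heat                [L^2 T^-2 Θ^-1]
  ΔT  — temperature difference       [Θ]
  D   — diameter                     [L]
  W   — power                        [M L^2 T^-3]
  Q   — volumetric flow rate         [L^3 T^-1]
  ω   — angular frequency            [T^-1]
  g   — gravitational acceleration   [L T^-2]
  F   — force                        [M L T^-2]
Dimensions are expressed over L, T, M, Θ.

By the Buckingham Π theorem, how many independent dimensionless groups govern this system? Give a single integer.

Exponent matrix [L,T,M,Θ] × [cp,ΔT,D,W,Q,ω,g,F]:
  L: [ 2  0  1  2  3  0  1  1]
  T: [-2  0  0 -3 -1 -1 -2 -2]
  M: [ 0  0  0  1  0  0  0  1]
  Θ: [-1  1  0  0  0  0  0  0]
RREF → pivots at {cp,ΔT,D,W} ⇒ r = 4
8 vars − rank 4 = 4 Π groups

4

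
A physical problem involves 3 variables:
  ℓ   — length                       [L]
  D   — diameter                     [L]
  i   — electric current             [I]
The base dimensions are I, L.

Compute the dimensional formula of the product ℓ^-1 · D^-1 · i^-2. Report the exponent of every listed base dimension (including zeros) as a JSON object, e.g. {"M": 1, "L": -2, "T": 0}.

{"I": -2, "L": -2}

Write exponents as rows I,L / cols ℓ,D,i:
  I: [ 0  0  1]
  L: [ 1  1  0]
  [I]: (-1)·0+(-1)·0+(-2)·1 = -2
  [L]: (-1)·1+(-1)·1+(-2)·0 = -2
⇒ I^-2 L^-2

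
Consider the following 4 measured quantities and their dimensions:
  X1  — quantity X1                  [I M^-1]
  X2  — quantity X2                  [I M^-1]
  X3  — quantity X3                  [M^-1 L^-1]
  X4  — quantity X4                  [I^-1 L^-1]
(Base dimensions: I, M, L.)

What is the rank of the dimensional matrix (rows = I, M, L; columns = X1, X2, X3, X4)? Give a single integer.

2

Exponent matrix [I,M,L] × [X1,X2,X3,X4]:
  I: [ 1  1  0 -1]
  M: [-1 -1 -1  0]
  L: [ 0  0 -1 -1]
Echelon form has 2 nonzero rows (pivots: X1,X3)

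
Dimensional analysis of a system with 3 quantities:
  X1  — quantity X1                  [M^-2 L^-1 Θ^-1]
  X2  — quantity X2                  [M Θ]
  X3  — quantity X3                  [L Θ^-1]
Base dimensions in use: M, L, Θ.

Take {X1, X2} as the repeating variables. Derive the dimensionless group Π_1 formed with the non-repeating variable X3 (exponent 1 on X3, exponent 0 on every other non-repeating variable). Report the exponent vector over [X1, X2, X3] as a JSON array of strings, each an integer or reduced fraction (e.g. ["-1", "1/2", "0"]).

Write exponents as rows M,L,Θ / cols X1,X2,X3:
  M: [-2  1  0]
  L: [-1  0  1]
  Θ: [-1  1 -1]
Echelon form has 2 nonzero rows (pivots: X1,X2)
Repeat: X1,X2; free: X3
RREF:
  r0: [   1    0   -1]
  r1: [   0    1   -2]
  r2: [   0    0    0]
Fix exponent of X3 at 1; solve each RREF row for its pivot's exponent:
  r0: exp(X1) + (-1)·1 = 0 ⇒ exp(X1) = 1
  r1: exp(X2) + (-2)·1 = 0 ⇒ exp(X2) = 2
Π_1 = X1 · X2^2 · X3

["1", "2", "1"]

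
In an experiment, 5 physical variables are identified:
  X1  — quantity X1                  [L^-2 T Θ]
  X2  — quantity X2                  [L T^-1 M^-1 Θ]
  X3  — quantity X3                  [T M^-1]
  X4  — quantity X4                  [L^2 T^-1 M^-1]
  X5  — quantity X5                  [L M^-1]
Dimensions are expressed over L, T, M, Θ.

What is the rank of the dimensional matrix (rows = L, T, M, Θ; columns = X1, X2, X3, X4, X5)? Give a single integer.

Exponent matrix [L,T,M,Θ] × [X1,X2,X3,X4,X5]:
  L: [-2  1  0  2  1]
  T: [ 1 -1  1 -1  0]
  M: [ 0 -1 -1 -1 -1]
  Θ: [ 1  1  0  0  0]
Echelon form has 3 nonzero rows (pivots: X1,X2,X3)

3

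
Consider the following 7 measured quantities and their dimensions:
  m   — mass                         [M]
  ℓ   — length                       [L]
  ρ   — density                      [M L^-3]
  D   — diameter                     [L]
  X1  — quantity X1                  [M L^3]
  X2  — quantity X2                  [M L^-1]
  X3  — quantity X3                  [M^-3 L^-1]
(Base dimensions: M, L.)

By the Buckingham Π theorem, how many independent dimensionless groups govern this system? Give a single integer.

5

Dimensional matrix (M×L by m×ℓ×ρ×D×X1×X2×X3):
  M: [ 1  0  1  0  1  1 -3]
  L: [ 0  1 -3  1  3 -1 -1]
RREF → pivots at {m,ℓ} ⇒ r = 2
n=7, r=2 ⇒ 5 dimensionless groups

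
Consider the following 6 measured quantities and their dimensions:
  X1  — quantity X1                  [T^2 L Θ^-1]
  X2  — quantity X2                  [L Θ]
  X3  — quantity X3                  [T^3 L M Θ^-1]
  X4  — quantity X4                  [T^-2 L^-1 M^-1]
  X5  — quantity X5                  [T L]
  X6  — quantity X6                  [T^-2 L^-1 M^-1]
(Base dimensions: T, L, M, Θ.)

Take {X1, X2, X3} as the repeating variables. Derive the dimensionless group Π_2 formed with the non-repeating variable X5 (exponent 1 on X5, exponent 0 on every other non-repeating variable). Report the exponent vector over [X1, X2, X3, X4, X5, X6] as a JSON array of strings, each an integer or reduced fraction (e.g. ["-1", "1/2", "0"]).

["-1/2", "-1/2", "0", "0", "1", "0"]

Dimensional matrix (T×L×M×Θ by X1×X2×X3×X4×X5×X6):
  T: [ 2  0  3 -2  1 -2]
  L: [ 1  1  1 -1  1 -1]
  M: [ 0  0  1 -1  0 -1]
  Θ: [-1  1 -1  0  0  0]
RREF → pivots at {X1,X2,X3} ⇒ r = 3
Repeat: X1,X2,X3; free: X4,X5,X6
RREF:
  r0: [   1    0    0  1/2  1/2  1/2]
  r1: [   0    1    0 -1/2  1/2 -1/2]
  r2: [   0    0    1   -1    0   -1]
  r3: [   0    0    0    0    0    0]
Fix exponent of X5 at 1, X4 at 0, X6 at 0; solve each RREF row for its pivot's exponent:
  r0: exp(X1) + (1/2)·1 = 0 ⇒ exp(X1) = -1/2
  r1: exp(X2) + (1/2)·1 = 0 ⇒ exp(X2) = -1/2
  r2: exp(X3) + (0)·1 = 0 ⇒ exp(X3) = 0
Π_2 = X1^(-1/2) · X2^(-1/2) · X5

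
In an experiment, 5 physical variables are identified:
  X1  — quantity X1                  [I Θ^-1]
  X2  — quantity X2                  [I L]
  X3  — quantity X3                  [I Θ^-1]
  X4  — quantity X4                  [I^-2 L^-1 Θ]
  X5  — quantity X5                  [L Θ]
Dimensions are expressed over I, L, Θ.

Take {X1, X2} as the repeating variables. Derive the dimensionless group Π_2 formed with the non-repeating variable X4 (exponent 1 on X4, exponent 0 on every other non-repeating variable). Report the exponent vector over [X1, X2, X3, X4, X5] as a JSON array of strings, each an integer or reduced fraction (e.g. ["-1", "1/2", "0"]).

["1", "1", "0", "1", "0"]

Write exponents as rows I,L,Θ / cols X1,X2,X3,X4,X5:
  I: [ 1  1  1 -2  0]
  L: [ 0  1  0 -1  1]
  Θ: [-1  0 -1  1  1]
Row reduction gives pivot columns X1,X2; rank = 2
Repeat: X1,X2; free: X3,X4,X5
RREF:
  r0: [   1    0    1   -1   -1]
  r1: [   0    1    0   -1    1]
  r2: [   0    0    0    0    0]
Fix exponent of X4 at 1, X3 at 0, X5 at 0; solve each RREF row for its pivot's exponent:
  r0: exp(X1) + (-1)·1 = 0 ⇒ exp(X1) = 1
  r1: exp(X2) + (-1)·1 = 0 ⇒ exp(X2) = 1
Π_2 = X1 · X2 · X4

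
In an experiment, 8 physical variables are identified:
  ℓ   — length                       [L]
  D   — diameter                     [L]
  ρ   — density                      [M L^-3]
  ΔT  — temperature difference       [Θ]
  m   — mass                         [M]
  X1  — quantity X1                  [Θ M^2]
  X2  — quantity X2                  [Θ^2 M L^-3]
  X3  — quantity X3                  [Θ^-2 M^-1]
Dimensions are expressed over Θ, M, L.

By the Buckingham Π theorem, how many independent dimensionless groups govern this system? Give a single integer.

5

Dimensional matrix (Θ×M×L by ℓ×D×ρ×ΔT×m×X1×X2×X3):
  Θ: [ 0  0  0  1  0  1  2 -2]
  M: [ 0  0  1  0  1  2  1 -1]
  L: [ 1  1 -3  0  0  0 -3  0]
Echelon form has 3 nonzero rows (pivots: ℓ,ρ,ΔT)
Π count = n − r = 8 − 3 = 5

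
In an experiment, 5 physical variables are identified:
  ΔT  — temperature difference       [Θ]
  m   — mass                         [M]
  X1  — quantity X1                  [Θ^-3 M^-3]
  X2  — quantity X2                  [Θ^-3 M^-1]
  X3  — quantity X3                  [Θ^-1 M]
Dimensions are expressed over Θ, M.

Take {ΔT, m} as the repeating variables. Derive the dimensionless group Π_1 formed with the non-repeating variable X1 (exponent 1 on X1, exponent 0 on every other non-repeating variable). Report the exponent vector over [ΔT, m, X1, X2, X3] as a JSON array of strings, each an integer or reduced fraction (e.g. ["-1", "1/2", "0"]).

Dimensional matrix (Θ×M by ΔT×m×X1×X2×X3):
  Θ: [ 1  0 -3 -3 -1]
  M: [ 0  1 -3 -1  1]
RREF → pivots at {ΔT,m} ⇒ r = 2
Repeat: ΔT,m; free: X1,X2,X3
RREF:
  r0: [   1    0   -3   -3   -1]
  r1: [   0    1   -3   -1    1]
Fix exponent of X1 at 1, X2 at 0, X3 at 0; solve each RREF row for its pivot's exponent:
  r0: exp(ΔT) + (-3)·1 = 0 ⇒ exp(ΔT) = 3
  r1: exp(m) + (-3)·1 = 0 ⇒ exp(m) = 3
Π_1 = ΔT^3 · m^3 · X1

["3", "3", "1", "0", "0"]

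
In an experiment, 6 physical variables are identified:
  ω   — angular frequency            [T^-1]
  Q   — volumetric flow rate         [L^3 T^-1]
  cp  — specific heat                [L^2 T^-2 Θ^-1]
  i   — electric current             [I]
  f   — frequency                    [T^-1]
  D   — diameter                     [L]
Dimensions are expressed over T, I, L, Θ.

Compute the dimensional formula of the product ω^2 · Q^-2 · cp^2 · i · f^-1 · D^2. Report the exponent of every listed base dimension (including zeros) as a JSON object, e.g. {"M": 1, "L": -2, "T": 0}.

Write exponents as rows T,I,L,Θ / cols ω,Q,cp,i,f,D:
  T: [-1 -1 -2  0 -1  0]
  I: [ 0  0  0  1  0  0]
  L: [ 0  3  2  0  0  1]
  Θ: [ 0  0 -1  0  0  0]
  [T]: (2)·-1+(-2)·-1+(2)·-2+(1)·0+(-1)·-1+(2)·0 = -3
  [I]: (2)·0+(-2)·0+(2)·0+(1)·1+(-1)·0+(2)·0 = 1
  [L]: (2)·0+(-2)·3+(2)·2+(1)·0+(-1)·0+(2)·1 = 0
  [Θ]: (2)·0+(-2)·0+(2)·-1+(1)·0+(-1)·0+(2)·0 = -2
⇒ T^-3 I Θ^-2

{"T": -3, "I": 1, "L": 0, "Θ": -2}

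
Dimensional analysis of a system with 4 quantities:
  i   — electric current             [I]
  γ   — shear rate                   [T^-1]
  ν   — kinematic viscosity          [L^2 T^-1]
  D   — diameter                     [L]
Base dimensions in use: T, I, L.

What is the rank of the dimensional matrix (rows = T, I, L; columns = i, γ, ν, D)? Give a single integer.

Write exponents as rows T,I,L / cols i,γ,ν,D:
  T: [ 0 -1 -1  0]
  I: [ 1  0  0  0]
  L: [ 0  0  2  1]
RREF → pivots at {i,γ,ν} ⇒ r = 3

3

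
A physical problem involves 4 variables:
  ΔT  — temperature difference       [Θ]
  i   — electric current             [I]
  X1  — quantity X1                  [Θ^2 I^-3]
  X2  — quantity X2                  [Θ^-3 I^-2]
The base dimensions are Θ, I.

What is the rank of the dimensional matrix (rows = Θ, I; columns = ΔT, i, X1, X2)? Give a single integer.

Exponent matrix [Θ,I] × [ΔT,i,X1,X2]:
  Θ: [ 1  0  2 -3]
  I: [ 0  1 -3 -2]
RREF → pivots at {ΔT,i} ⇒ r = 2

2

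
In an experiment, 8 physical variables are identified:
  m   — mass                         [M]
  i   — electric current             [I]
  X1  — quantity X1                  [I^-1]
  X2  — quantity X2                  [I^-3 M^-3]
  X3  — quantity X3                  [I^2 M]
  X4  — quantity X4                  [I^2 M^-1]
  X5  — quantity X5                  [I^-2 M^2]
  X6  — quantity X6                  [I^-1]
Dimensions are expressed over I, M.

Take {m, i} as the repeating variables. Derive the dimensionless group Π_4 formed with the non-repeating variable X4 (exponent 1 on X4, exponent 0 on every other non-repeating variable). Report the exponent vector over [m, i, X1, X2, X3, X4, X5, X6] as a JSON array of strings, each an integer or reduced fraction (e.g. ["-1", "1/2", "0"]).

["1", "-2", "0", "0", "0", "1", "0", "0"]

Write exponents as rows I,M / cols m,i,X1,X2,X3,X4,X5,X6:
  I: [ 0  1 -1 -3  2  2 -2 -1]
  M: [ 1  0  0 -3  1 -1  2  0]
Row reduction gives pivot columns m,i; rank = 2
Repeat: m,i; free: X1,X2,X3,X4,X5,X6
RREF:
  r0: [   1    0    0   -3    1   -1    2    0]
  r1: [   0    1   -1   -3    2    2   -2   -1]
Fix exponent of X4 at 1, X1 at 0, X2 at 0, X3 at 0, X5 at 0, X6 at 0; solve each RREF row for its pivot's exponent:
  r0: exp(m) + (-1)·1 = 0 ⇒ exp(m) = 1
  r1: exp(i) + (2)·1 = 0 ⇒ exp(i) = -2
Π_4 = m · i^-2 · X4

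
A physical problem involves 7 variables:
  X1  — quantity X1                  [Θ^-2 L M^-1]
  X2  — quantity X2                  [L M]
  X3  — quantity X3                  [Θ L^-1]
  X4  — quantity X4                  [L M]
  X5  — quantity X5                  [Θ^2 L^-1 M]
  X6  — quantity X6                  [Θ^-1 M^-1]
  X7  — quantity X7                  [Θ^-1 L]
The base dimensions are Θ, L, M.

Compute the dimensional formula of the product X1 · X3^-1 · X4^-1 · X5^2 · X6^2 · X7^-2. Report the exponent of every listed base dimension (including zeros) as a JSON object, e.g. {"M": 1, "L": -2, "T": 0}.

Dimensional matrix (Θ×L×M by X1×X2×X3×X4×X5×X6×X7):
  Θ: [-2  0  1  0  2 -1 -1]
  L: [ 1  1 -1  1 -1  0  1]
  M: [-1  1  0  1  1 -1  0]
  [Θ]: (1)·-2+(-1)·1+(-1)·0+(2)·2+(2)·-1+(-2)·-1 = 1
  [L]: (1)·1+(-1)·-1+(-1)·1+(2)·-1+(2)·0+(-2)·1 = -3
  [M]: (1)·-1+(-1)·0+(-1)·1+(2)·1+(2)·-1+(-2)·0 = -2
⇒ Θ L^-3 M^-2

{"Θ": 1, "L": -3, "M": -2}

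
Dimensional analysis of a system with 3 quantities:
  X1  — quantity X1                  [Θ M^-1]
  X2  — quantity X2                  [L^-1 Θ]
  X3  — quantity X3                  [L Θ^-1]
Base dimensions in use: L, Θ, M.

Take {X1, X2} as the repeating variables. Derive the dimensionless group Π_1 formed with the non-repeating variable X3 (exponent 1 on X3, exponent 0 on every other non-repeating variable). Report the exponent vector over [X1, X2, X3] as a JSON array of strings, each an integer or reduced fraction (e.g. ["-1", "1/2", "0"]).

["0", "1", "1"]

Write exponents as rows L,Θ,M / cols X1,X2,X3:
  L: [ 0 -1  1]
  Θ: [ 1  1 -1]
  M: [-1  0  0]
Row reduction gives pivot columns X1,X2; rank = 2
Repeat: X1,X2; free: X3
RREF:
  r0: [   1    0    0]
  r1: [   0    1   -1]
  r2: [   0    0    0]
Fix exponent of X3 at 1; solve each RREF row for its pivot's exponent:
  r0: exp(X1) + (0)·1 = 0 ⇒ exp(X1) = 0
  r1: exp(X2) + (-1)·1 = 0 ⇒ exp(X2) = 1
Π_1 = X2 · X3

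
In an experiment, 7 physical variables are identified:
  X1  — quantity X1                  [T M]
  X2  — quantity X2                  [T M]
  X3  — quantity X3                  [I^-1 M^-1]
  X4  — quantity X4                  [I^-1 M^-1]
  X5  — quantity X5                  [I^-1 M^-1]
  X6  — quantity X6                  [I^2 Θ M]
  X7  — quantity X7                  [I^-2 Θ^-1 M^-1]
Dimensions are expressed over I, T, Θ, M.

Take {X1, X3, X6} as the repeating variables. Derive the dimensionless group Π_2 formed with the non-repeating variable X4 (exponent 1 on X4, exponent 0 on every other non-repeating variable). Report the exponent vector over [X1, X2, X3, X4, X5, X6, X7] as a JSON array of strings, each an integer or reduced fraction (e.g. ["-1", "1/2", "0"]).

["0", "0", "-1", "1", "0", "0", "0"]

Write exponents as rows I,T,Θ,M / cols X1,X2,X3,X4,X5,X6,X7:
  I: [ 0  0 -1 -1 -1  2 -2]
  T: [ 1  1  0  0  0  0  0]
  Θ: [ 0  0  0  0  0  1 -1]
  M: [ 1  1 -1 -1 -1  1 -1]
Row reduction gives pivot columns X1,X3,X6; rank = 3
Pivot set = {X1,X3,X6}, free = {X2,X4,X5,X7}
RREF:
  r0: [   1    1    0    0    0    0    0]
  r1: [   0    0    1    1    1    0    0]
  r2: [   0    0    0    0    0    1   -1]
  r3: [   0    0    0    0    0    0    0]
Fix exponent of X4 at 1, X2 at 0, X5 at 0, X7 at 0; solve each RREF row for its pivot's exponent:
  r0: exp(X1) + (0)·1 = 0 ⇒ exp(X1) = 0
  r1: exp(X3) + (1)·1 = 0 ⇒ exp(X3) = -1
  r2: exp(X6) + (0)·1 = 0 ⇒ exp(X6) = 0
Π_2 = X3^-1 · X4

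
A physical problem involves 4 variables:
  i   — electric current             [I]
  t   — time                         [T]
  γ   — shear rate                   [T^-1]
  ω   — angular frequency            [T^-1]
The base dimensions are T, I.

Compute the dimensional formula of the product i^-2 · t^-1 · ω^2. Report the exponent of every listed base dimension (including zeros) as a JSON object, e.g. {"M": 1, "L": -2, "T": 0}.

{"T": -3, "I": -2}

Dimensional matrix (T×I by i×t×γ×ω):
  T: [ 0  1 -1 -1]
  I: [ 1  0  0  0]
  [T]: (-2)·0+(-1)·1+(2)·-1 = -3
  [I]: (-2)·1+(-1)·0+(2)·0 = -2
⇒ T^-3 I^-2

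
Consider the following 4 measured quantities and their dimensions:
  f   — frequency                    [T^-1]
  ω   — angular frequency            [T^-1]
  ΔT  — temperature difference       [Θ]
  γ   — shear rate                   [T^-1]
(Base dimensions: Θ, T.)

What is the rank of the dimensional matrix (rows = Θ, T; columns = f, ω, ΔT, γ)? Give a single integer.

2

Write exponents as rows Θ,T / cols f,ω,ΔT,γ:
  Θ: [ 0  0  1  0]
  T: [-1 -1  0 -1]
RREF → pivots at {f,ΔT} ⇒ r = 2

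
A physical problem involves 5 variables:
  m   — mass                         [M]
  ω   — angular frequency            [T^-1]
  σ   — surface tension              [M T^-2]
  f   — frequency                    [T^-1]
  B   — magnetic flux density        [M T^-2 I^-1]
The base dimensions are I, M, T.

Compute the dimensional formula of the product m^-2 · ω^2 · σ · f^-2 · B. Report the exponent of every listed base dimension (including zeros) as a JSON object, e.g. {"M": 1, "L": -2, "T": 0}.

Exponent matrix [I,M,T] × [m,ω,σ,f,B]:
  I: [ 0  0  0  0 -1]
  M: [ 1  0  1  0  1]
  T: [ 0 -1 -2 -1 -2]
  [I]: (-2)·0+(2)·0+(1)·0+(-2)·0+(1)·-1 = -1
  [M]: (-2)·1+(2)·0+(1)·1+(-2)·0+(1)·1 = 0
  [T]: (-2)·0+(2)·-1+(1)·-2+(-2)·-1+(1)·-2 = -4
⇒ I^-1 T^-4

{"I": -1, "M": 0, "T": -4}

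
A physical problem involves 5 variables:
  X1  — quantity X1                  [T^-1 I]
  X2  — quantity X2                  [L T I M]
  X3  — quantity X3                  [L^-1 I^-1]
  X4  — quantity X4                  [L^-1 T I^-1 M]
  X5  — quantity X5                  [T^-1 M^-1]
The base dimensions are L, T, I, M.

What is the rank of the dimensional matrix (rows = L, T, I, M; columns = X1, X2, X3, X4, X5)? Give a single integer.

3

Write exponents as rows L,T,I,M / cols X1,X2,X3,X4,X5:
  L: [ 0  1 -1 -1  0]
  T: [-1  1  0  1 -1]
  I: [ 1  1 -1 -1  0]
  M: [ 0  1  0  1 -1]
RREF → pivots at {X1,X2,X3} ⇒ r = 3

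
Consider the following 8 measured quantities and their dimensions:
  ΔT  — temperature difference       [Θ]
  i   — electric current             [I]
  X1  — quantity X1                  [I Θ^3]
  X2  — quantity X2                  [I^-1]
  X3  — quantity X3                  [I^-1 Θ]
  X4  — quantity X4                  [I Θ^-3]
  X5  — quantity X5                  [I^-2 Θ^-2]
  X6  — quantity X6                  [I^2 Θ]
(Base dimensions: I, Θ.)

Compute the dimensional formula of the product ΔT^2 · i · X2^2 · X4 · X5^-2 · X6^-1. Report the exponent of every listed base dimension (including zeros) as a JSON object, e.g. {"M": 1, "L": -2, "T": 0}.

Exponent matrix [I,Θ] × [ΔT,i,X1,X2,X3,X4,X5,X6]:
  I: [ 0  1  1 -1 -1  1 -2  2]
  Θ: [ 1  0  3  0  1 -3 -2  1]
  [I]: (2)·0+(1)·1+(2)·-1+(1)·1+(-2)·-2+(-1)·2 = 2
  [Θ]: (2)·1+(1)·0+(2)·0+(1)·-3+(-2)·-2+(-1)·1 = 2
⇒ I^2 Θ^2

{"I": 2, "Θ": 2}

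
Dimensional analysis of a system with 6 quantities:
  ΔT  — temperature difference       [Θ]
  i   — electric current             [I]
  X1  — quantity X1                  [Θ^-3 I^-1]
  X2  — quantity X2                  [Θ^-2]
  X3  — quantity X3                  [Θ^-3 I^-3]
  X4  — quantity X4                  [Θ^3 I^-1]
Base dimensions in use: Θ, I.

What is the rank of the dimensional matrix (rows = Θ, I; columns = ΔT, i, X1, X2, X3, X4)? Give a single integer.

Write exponents as rows Θ,I / cols ΔT,i,X1,X2,X3,X4:
  Θ: [ 1  0 -3 -2 -3  3]
  I: [ 0  1 -1  0 -3 -1]
Echelon form has 2 nonzero rows (pivots: ΔT,i)

2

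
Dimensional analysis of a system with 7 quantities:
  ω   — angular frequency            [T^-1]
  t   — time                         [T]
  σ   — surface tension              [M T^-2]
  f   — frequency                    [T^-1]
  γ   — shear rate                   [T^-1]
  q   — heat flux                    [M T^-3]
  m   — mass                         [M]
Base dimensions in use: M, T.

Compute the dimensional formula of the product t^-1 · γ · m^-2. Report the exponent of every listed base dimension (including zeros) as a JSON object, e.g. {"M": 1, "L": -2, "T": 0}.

{"M": -2, "T": -2}

Exponent matrix [M,T] × [ω,t,σ,f,γ,q,m]:
  M: [ 0  0  1  0  0  1  1]
  T: [-1  1 -2 -1 -1 -3  0]
  [M]: (-1)·0+(1)·0+(-2)·1 = -2
  [T]: (-1)·1+(1)·-1+(-2)·0 = -2
⇒ M^-2 T^-2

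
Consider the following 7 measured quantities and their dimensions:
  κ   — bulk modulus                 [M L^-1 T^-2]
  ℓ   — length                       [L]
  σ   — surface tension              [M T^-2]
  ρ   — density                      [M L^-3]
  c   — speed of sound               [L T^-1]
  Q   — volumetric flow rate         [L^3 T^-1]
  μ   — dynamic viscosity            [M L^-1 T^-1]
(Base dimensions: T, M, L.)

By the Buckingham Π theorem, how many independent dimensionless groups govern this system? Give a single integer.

Write exponents as rows T,M,L / cols κ,ℓ,σ,ρ,c,Q,μ:
  T: [-2  0 -2  0 -1 -1 -1]
  M: [ 1  0  1  1  0  0  1]
  L: [-1  1  0 -3  1  3 -1]
RREF → pivots at {κ,ℓ,ρ} ⇒ r = 3
Π count = n − r = 7 − 3 = 4

4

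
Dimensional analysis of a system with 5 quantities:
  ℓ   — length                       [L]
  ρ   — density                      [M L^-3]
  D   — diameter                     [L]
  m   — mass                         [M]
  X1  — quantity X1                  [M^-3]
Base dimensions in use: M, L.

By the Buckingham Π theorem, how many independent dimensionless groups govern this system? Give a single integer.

3

Exponent matrix [M,L] × [ℓ,ρ,D,m,X1]:
  M: [ 0  1  0  1 -3]
  L: [ 1 -3  1  0  0]
RREF → pivots at {ℓ,ρ} ⇒ r = 2
Π count = n − r = 5 − 2 = 3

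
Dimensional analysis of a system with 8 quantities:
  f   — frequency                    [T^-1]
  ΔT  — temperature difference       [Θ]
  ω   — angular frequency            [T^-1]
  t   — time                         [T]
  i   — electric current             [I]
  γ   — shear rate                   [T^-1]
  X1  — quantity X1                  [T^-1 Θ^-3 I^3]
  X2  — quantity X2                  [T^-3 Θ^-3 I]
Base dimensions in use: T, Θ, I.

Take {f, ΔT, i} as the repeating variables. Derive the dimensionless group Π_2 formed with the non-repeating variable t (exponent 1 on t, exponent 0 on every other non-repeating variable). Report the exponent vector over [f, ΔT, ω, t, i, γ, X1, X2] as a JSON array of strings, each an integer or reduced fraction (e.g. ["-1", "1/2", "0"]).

Dimensional matrix (T×Θ×I by f×ΔT×ω×t×i×γ×X1×X2):
  T: [-1  0 -1  1  0 -1 -1 -3]
  Θ: [ 0  1  0  0  0  0 -3 -3]
  I: [ 0  0  0  0  1  0  3  1]
Row reduction gives pivot columns f,ΔT,i; rank = 3
Repeat: f,ΔT,i; free: ω,t,γ,X1,X2
RREF:
  r0: [   1    0    1   -1    0    1    1    3]
  r1: [   0    1    0    0    0    0   -3   -3]
  r2: [   0    0    0    0    1    0    3    1]
Fix exponent of t at 1, ω at 0, γ at 0, X1 at 0, X2 at 0; solve each RREF row for its pivot's exponent:
  r0: exp(f) + (-1)·1 = 0 ⇒ exp(f) = 1
  r1: exp(ΔT) + (0)·1 = 0 ⇒ exp(ΔT) = 0
  r2: exp(i) + (0)·1 = 0 ⇒ exp(i) = 0
Π_2 = f · t

["1", "0", "0", "1", "0", "0", "0", "0"]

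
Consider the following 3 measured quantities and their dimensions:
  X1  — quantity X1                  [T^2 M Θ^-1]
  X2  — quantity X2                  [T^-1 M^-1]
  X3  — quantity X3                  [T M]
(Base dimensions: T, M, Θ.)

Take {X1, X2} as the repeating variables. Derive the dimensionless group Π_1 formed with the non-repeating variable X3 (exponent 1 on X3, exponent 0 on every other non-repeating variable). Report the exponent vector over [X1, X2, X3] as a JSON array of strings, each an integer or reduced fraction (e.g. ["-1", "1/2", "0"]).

Dimensional matrix (T×M×Θ by X1×X2×X3):
  T: [ 2 -1  1]
  M: [ 1 -1  1]
  Θ: [-1  0  0]
Echelon form has 2 nonzero rows (pivots: X1,X2)
Repeat: X1,X2; free: X3
RREF:
  r0: [   1    0    0]
  r1: [   0    1   -1]
  r2: [   0    0    0]
Fix exponent of X3 at 1; solve each RREF row for its pivot's exponent:
  r0: exp(X1) + (0)·1 = 0 ⇒ exp(X1) = 0
  r1: exp(X2) + (-1)·1 = 0 ⇒ exp(X2) = 1
Π_1 = X2 · X3

["0", "1", "1"]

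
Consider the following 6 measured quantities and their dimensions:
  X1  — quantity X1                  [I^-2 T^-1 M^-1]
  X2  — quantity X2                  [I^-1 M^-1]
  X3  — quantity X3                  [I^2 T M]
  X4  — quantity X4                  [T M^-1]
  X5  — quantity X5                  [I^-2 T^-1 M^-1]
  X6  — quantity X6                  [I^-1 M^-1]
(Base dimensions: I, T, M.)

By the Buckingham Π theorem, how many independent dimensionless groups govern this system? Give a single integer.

4

Exponent matrix [I,T,M] × [X1,X2,X3,X4,X5,X6]:
  I: [-2 -1  2  0 -2 -1]
  T: [-1  0  1  1 -1  0]
  M: [-1 -1  1 -1 -1 -1]
Row reduction gives pivot columns X1,X2; rank = 2
Π count = n − r = 6 − 2 = 4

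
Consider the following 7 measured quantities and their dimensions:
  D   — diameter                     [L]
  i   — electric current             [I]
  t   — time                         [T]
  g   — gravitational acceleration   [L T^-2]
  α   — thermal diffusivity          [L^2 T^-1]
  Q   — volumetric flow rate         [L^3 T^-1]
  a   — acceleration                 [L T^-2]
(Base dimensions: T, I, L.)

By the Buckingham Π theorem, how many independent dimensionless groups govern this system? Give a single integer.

Write exponents as rows T,I,L / cols D,i,t,g,α,Q,a:
  T: [ 0  0  1 -2 -1 -1 -2]
  I: [ 0  1  0  0  0  0  0]
  L: [ 1  0  0  1  2  3  1]
RREF → pivots at {D,i,t} ⇒ r = 3
n=7, r=3 ⇒ 4 dimensionless groups

4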